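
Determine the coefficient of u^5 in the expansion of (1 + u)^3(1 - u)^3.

0

Coefficient of u^5 = Σ_{j} C(3,j)·1^j·C(3,5-j)·(-1)^(5-j) for j from 2 to 3.
= (-3) + 3 = 0.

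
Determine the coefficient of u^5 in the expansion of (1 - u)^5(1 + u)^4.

-6

Coefficient of u^5 = Σ_{j} C(5,j)·(-1)^j·C(4,5-j)·1^(5-j) for j from 1 to 5.
= (-5) + 40 + (-60) + 20 + (-1) = -6.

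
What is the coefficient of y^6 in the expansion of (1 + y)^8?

28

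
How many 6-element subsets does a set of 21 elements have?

54264

C(21,6) = (21·20·19·18·17·16) / 6! = 39070080 / 720 = 54264.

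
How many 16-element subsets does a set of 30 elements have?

145422675

C(30,16) = C(30,14) by symmetry.
C(30,14) = (30·29·28·27·26·25·24·23·22·21·20·19·18·17) / 14! = 12677700308232960000 / 87178291200 = 145422675.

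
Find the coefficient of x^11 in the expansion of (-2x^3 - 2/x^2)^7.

-2688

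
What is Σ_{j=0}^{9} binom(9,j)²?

48620

By Vandermonde's identity, Σ C(9,j)² = C(18,9) = 48620.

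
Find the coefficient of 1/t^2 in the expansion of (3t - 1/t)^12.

-192456

General term: C(12,j)·(3t)^j·(-1/t)^(12-j), with t-exponent 1j − 1(12−j) = 2j − 12.
Set 2j − 12 = -2: j = 5.
C(12,5) = 792; 3^5 = 243; (-1)^7 = -1.
Coefficient = 792 · 243 · (-1) = -192456.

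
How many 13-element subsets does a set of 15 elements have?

C(15,13) = C(15,2) by symmetry.
C(15,2) = (15·14) / 2! = 210 / 2 = 105.

105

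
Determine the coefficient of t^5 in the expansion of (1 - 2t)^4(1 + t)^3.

-24

Coefficient of t^5 = Σ_{j} C(4,j)·(-2)^j·C(3,5-j)·1^(5-j) for j from 2 to 4.
= 24 + (-96) + 48 = -24.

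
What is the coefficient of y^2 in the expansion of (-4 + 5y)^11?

The general term is C(11,j)·(-4)^j·(5y)^(11-j); the y^2 term has j = 9.
C(11,9) = 55.
Coefficient = C(11,9) · (-4)^9 · 5^2 = 55 · (-262144) · 25 = -360448000.

-360448000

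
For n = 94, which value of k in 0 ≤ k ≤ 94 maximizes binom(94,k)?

C(94,k) is maximized at k = 94/2 = 47.

47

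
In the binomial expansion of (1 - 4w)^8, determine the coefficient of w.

The general term is C(8,j)·(1)^j·(-4w)^(8-j); the w^1 term has j = 7.
C(8,7) = 8.
Coefficient = C(8,7) · (-4)^1 = 8 · (-4) = -32.

-32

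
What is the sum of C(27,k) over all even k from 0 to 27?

Even-k terms of row 27 sum to 2^26 = 67108864.

67108864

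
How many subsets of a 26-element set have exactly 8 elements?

1562275

Choose the 8 positions: C(26,8) = 1562275.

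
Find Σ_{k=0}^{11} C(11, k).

Setting x = 1 in (1+x)^11 gives Σ C(11,k) = 2^11 = 2048.

2048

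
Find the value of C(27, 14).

C(27,14) = C(27,13) by symmetry.
C(27,13) = (27·26·25·24·23·22·21·20·19·18·17·16·15) / 13! = 124903451312640000 / 6227020800 = 20058300.

20058300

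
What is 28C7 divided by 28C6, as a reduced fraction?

22/7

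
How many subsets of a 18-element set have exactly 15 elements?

816

Choose the 15 positions: C(18,15) = 816.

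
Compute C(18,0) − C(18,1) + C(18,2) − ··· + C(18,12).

6188

The partial alternating sum Σ_{k=0}^{12} (−1)^k C(18,k) = (−1)^12 C(17,12) = 6188.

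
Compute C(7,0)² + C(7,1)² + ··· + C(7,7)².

By Vandermonde's identity, Σ C(7,r)² = C(14,7) = 3432.

3432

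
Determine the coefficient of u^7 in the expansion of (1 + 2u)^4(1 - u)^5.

Coefficient of u^7 = Σ_{j} C(4,j)·2^j·C(5,7-j)·(-1)^(7-j) for j from 2 to 4.
= (-24) + 160 + (-160) = -24.

-24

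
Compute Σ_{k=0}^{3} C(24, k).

1 + 24 + 276 + 2024 = 2325.

2325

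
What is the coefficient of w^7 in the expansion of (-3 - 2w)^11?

-3421440

The general term is C(11,j)·(-3)^j·(-2w)^(11-j); the w^7 term has j = 4.
C(11,4) = 330.
Coefficient = C(11,4) · (-3)^4 · (-2)^7 = 330 · 81 · (-128) = -3421440.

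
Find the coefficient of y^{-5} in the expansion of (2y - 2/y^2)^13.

14057472

General term: C(13,j)·(2y)^j·(-2/y^2)^(13-j), with y-exponent 1j − 2(13−j) = 3j − 26.
Set 3j − 26 = -5: j = 7.
C(13,7) = 1716; 2^7 = 128; (-2)^6 = 64.
Coefficient = 1716 · 128 · 64 = 14057472.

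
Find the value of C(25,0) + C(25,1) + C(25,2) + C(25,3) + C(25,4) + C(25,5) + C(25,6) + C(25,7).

1 + 25 + 300 + 2300 + 12650 + 53130 + 177100 + 480700 = 726206.

726206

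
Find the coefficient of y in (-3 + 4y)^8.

-69984

The general term is C(8,j)·(-3)^j·(4y)^(8-j); the y^1 term has j = 7.
C(8,7) = 8.
Coefficient = C(8,7) · (-3)^7 · 4^1 = 8 · (-2187) · 4 = -69984.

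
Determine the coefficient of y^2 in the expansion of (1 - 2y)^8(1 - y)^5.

202

Coefficient of y^2 = Σ_{j} C(8,j)·(-2)^j·C(5,2-j)·(-1)^(2-j) for j from 0 to 2.
= 10 + 80 + 112 = 202.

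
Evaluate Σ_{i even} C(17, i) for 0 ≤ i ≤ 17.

65536

Half of (1+1)^17 + (1−1)^17 gives the even-index sum: 2^16 = 65536.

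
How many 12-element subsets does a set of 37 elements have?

1852482996

C(37,12) = (37·36·35·34·33·32·31·30·29·28·27·26) / 12! = 887342319056793600 / 479001600 = 1852482996.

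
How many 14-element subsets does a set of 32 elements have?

C(32,14) = (32·31·30·29·28·27·26·25·24·23·22·21·20·19) / 14! = 41098950018846720000 / 87178291200 = 471435600.

471435600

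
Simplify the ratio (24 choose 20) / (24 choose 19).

C(n,k+1)/C(n,k) = (n−k)/(k+1) = (24−19)/(19+1) = 5/20 = 1/4.

1/4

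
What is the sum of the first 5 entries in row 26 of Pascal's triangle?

17902

1 + 26 + 325 + 2600 + 14950 = 17902.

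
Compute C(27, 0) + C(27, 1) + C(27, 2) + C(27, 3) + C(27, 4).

20854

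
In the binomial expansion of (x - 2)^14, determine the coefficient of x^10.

16016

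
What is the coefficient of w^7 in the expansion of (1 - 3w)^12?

The general term is C(12,j)·(1)^j·(-3w)^(12-j); the w^7 term has j = 5.
C(12,5) = 792.
Coefficient = C(12,5) · (-3)^7 = 792 · (-2187) = -1732104.

-1732104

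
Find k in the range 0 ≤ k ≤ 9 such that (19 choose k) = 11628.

5

C(19,k) increases on 0 ≤ k ≤ 9. C(19,4) = 3876 and C(19,5) = 11628, so k = 5.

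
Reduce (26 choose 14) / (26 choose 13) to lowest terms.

C(n,k+1)/C(n,k) = (n−k)/(k+1) = (26−13)/(13+1) = 13/14.

13/14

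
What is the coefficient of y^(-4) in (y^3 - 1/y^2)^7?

General term: C(7,j)·(y^3)^j·(-1/y^2)^(7-j), with y-exponent 3j − 2(7−j) = 5j − 14.
Set 5j − 14 = -4: j = 2.
C(7,2) = 21; 1^2 = 1; (-1)^5 = -1.
Coefficient = 21 · 1 · (-1) = -21.

-21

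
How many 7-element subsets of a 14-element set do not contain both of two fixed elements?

All 7-subsets: C(14,7) = 3432. Those containing both fixed elements: C(12,5) = 792.
3432 − 792 = 2640.

2640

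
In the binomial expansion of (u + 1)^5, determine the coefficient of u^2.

The general term is C(5,j)·(u)^j·(1)^(5-j); the u^2 term has j = 2.
C(5,2) = 10.
Coefficient = C(5,2) = 10.

10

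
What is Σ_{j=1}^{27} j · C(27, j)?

1811939328

Differentiating (1+x)^27 and setting x=1: Σ j·C(27,j) = 27·2^26 = 1811939328.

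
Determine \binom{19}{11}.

C(19,11) = C(19,8) by symmetry.
C(19,8) = (19·18·17·16·15·14·13·12) / 8! = 3047466240 / 40320 = 75582.

75582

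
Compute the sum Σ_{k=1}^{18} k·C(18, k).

2359296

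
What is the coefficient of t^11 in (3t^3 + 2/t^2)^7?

20412

General term: C(7,j)·(3t^3)^j·(2/t^2)^(7-j), with t-exponent 3j − 2(7−j) = 5j − 14.
Set 5j − 14 = 11: j = 5.
C(7,5) = 21; 3^5 = 243; 2^2 = 4.
Coefficient = 21 · 243 · 4 = 20412.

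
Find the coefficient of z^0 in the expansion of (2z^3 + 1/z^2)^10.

3360

General term: C(10,j)·(2z^3)^j·(1/z^2)^(10-j), with z-exponent 3j − 2(10−j) = 5j − 20.
Set 5j − 20 = 0: j = 4.
C(10,4) = 210; 2^4 = 16; 1^6 = 1.
Coefficient = 210 · 16 · 1 = 3360.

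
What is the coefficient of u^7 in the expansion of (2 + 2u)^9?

18432

The general term is C(9,j)·(2)^j·(2u)^(9-j); the u^7 term has j = 2.
C(9,2) = 36.
Coefficient = C(9,2) · 2^2 · 2^7 = 36 · 4 · 128 = 18432.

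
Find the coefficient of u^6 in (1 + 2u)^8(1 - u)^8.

700

Coefficient of u^6 = Σ_{j} C(8,j)·2^j·C(8,6-j)·(-1)^(6-j) for j from 0 to 6.
= 28 + (-896) + 7840 + (-25088) + 31360 + (-14336) + 1792 = 700.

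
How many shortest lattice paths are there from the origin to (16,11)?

13037895

Each path is a sequence of 27 steps with 16 rights: C(27,16) = 13037895.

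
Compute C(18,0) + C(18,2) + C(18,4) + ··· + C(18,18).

131072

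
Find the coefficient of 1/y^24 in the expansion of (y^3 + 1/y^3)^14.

General term: C(14,j)·(y^3)^j·(1/y^3)^(14-j), with y-exponent 3j − 3(14−j) = 6j − 42.
Set 6j − 42 = -24: j = 3.
C(14,3) = 364; 1^3 = 1; 1^11 = 1.
Coefficient = 364 · 1 · 1 = 364.

364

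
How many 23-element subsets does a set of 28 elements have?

98280

C(28,23) = C(28,5) by symmetry.
C(28,5) = (28·27·26·25·24) / 5! = 11793600 / 120 = 98280.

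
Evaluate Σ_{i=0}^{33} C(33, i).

Setting x = 1 in (1+x)^33 gives Σ C(33,i) = 2^33 = 8589934592.

8589934592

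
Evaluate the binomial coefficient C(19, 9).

92378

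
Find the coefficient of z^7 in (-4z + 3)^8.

-393216

The general term is C(8,j)·(-4z)^j·(3)^(8-j); the z^7 term has j = 7.
C(8,7) = 8.
Coefficient = C(8,7) · (-4)^7 · 3^1 = 8 · (-16384) · 3 = -393216.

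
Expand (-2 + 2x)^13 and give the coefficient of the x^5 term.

10543104

The general term is C(13,j)·(-2)^j·(2x)^(13-j); the x^5 term has j = 8.
C(13,8) = 1287.
Coefficient = C(13,8) · (-2)^8 · 2^5 = 1287 · 256 · 32 = 10543104.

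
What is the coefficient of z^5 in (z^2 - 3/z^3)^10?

General term: C(10,j)·(z^2)^j·(-3/z^3)^(10-j), with z-exponent 2j − 3(10−j) = 5j − 30.
Set 5j − 30 = 5: j = 7.
C(10,7) = 120; 1^7 = 1; (-3)^3 = -27.
Coefficient = 120 · 1 · (-27) = -3240.

-3240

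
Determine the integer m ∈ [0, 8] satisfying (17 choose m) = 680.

C(17,m) increases on 0 ≤ m ≤ 8. C(17,2) = 136 and C(17,3) = 680, so m = 3.

3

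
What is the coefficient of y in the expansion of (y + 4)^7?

The general term is C(7,j)·(y)^j·(4)^(7-j); the y^1 term has j = 1.
C(7,1) = 7.
Coefficient = C(7,1) · 4^6 = 7 · 4096 = 28672.

28672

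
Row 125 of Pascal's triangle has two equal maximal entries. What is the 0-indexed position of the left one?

For odd n = 125, C(125,i) peaks at i = (n−1)/2 and (n+1)/2; the lower is 62.

62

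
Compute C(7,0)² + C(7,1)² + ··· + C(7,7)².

By Vandermonde's identity, Σ C(7,i)² = C(14,7) = 3432.

3432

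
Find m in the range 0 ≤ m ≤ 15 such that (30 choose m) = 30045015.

10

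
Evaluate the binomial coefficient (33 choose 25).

C(33,25) = C(33,8) by symmetry.
C(33,8) = (33·32·31·30·29·28·27·26) / 8! = 559809169920 / 40320 = 13884156.

13884156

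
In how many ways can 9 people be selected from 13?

715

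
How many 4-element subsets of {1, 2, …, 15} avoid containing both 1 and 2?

1287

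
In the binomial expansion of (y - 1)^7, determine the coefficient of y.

The general term is C(7,j)·(y)^j·(-1)^(7-j); the y^1 term has j = 1.
C(7,1) = 7.
Coefficient = C(7,1) = 7.

7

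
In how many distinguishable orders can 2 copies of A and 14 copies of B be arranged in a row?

Choose positions for the A's: C(16,2) = 120.

120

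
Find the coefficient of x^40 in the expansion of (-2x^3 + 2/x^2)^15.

General term: C(15,j)·(-2x^3)^j·(2/x^2)^(15-j), with x-exponent 3j − 2(15−j) = 5j − 30.
Set 5j − 30 = 40: j = 14.
C(15,14) = 15; (-2)^14 = 16384; 2^1 = 2.
Coefficient = 15 · 16384 · 2 = 491520.

491520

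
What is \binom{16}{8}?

C(16,8) = (16·15·14·13·12·11·10·9) / 8! = 518918400 / 40320 = 12870.

12870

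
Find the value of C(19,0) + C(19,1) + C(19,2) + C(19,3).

1160

1 + 19 + 171 + 969 = 1160.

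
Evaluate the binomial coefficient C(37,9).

124403620

C(37,9) = (37·36·35·34·33·32·31·30·29) / 9! = 45143585625600 / 362880 = 124403620.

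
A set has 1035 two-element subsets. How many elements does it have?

46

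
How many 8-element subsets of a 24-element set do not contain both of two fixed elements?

660858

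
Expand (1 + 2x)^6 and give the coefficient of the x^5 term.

The general term is C(6,j)·(1)^j·(2x)^(6-j); the x^5 term has j = 1.
C(6,1) = 6.
Coefficient = C(6,1) · 2^5 = 6 · 32 = 192.

192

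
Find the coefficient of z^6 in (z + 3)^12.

The general term is C(12,j)·(z)^j·(3)^(12-j); the z^6 term has j = 6.
C(12,6) = 924.
Coefficient = C(12,6) · 3^6 = 924 · 729 = 673596.

673596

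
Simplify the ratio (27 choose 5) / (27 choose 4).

23/5

C(n,k+1)/C(n,k) = (n−k)/(k+1) = (27−4)/(4+1) = 23/5.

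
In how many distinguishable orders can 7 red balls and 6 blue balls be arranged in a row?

Choose positions for the red balls: C(13,7) = 1716.

1716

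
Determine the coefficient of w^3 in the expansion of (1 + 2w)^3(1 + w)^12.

Coefficient of w^3 = Σ_{j} C(3,j)·2^j·C(12,3-j)·1^(3-j) for j from 0 to 3.
= 220 + 396 + 144 + 8 = 768.

768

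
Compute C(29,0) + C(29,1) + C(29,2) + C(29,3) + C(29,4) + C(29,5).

146596

1 + 29 + 406 + 3654 + 23751 + 118755 = 146596.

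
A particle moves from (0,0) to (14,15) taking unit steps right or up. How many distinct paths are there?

Each path is a sequence of 29 steps with 14 rights: C(29,14) = 77558760.

77558760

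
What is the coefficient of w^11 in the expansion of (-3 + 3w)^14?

-1741000716

The general term is C(14,j)·(-3)^j·(3w)^(14-j); the w^11 term has j = 3.
C(14,3) = 364.
Coefficient = C(14,3) · (-3)^3 · 3^11 = 364 · (-27) · 177147 = -1741000716.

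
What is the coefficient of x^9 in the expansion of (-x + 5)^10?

The general term is C(10,j)·(-x)^j·(5)^(10-j); the x^9 term has j = 9.
C(10,9) = 10.
Coefficient = C(10,9) · (-1)^9 · 5^1 = 10 · (-1) · 5 = -50.

-50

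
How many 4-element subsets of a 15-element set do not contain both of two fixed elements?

1287

All 4-subsets: C(15,4) = 1365. Those containing both fixed elements: C(13,2) = 78.
1365 − 78 = 1287.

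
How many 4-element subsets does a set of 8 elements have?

C(8,4) = (8·7·6·5) / 4! = 1680 / 24 = 70.

70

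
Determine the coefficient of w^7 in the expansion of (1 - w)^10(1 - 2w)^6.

Coefficient of w^7 = Σ_{j} C(10,j)·(-1)^j·C(6,7-j)·(-2)^(7-j) for j from 1 to 7.
= (-640) + (-8640) + (-28800) + (-33600) + (-15120) + (-2520) + (-120) = -89440.

-89440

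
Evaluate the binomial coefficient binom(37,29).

38608020

C(37,29) = C(37,8) by symmetry.
C(37,8) = (37·36·35·34·33·32·31·30) / 8! = 1556675366400 / 40320 = 38608020.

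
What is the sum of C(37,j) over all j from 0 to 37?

137438953472

The entries of row 37 sum to 2^37 = 137438953472.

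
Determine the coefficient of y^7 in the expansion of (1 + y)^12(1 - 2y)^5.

Coefficient of y^7 = Σ_{j} C(12,j)·1^j·C(5,7-j)·(-2)^(7-j) for j from 2 to 7.
= (-2112) + 17600 + (-39600) + 31680 + (-9240) + 792 = -880.

-880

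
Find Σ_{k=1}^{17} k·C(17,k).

1114112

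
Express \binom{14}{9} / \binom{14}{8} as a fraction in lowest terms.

2/3

C(n,k+1)/C(n,k) = (n−k)/(k+1) = (14−8)/(8+1) = 6/9 = 2/3.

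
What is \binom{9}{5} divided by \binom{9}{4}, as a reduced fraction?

1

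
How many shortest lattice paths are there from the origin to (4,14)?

3060

Each path is a sequence of 18 steps with 4 rights: C(18,4) = 3060.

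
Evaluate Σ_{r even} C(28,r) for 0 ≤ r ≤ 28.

134217728

Half of (1+1)^28 + (1−1)^28 gives the even-index sum: 2^27 = 134217728.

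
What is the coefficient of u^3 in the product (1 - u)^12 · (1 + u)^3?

-57

Coefficient of u^3 = Σ_{j} C(12,j)·(-1)^j·C(3,3-j)·1^(3-j) for j from 0 to 3.
= 1 + (-36) + 198 + (-220) = -57.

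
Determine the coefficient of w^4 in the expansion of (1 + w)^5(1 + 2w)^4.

501

Coefficient of w^4 = Σ_{j} C(5,j)·1^j·C(4,4-j)·2^(4-j) for j from 0 to 4.
= 16 + 160 + 240 + 80 + 5 = 501.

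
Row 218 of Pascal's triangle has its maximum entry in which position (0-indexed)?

109

C(218,r) is maximized at r = 218/2 = 109.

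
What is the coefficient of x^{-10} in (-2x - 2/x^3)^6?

960

General term: C(6,j)·(-2x)^j·(-2/x^3)^(6-j), with x-exponent 1j − 3(6−j) = 4j − 18.
Set 4j − 18 = -10: j = 2.
C(6,2) = 15; (-2)^2 = 4; (-2)^4 = 16.
Coefficient = 15 · 4 · 16 = 960.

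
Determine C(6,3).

20

C(6,3) = (6·5·4) / 3! = 120 / 6 = 20.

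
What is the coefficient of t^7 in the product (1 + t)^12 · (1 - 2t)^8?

1560

Coefficient of t^7 = Σ_{j} C(12,j)·1^j·C(8,7-j)·(-2)^(7-j) for j from 0 to 7.
= (-1024) + 21504 + (-118272) + 246400 + (-221760) + 88704 + (-14784) + 792 = 1560.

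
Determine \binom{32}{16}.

601080390

C(32,16) = (32·31·30·29·28·27·26·25·24·23·22·21·20·19·18·17) / 16! = 12576278705767096320000 / 20922789888000 = 601080390.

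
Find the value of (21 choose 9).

293930

C(21,9) = (21·20·19·18·17·16·15·14·13) / 9! = 106661318400 / 362880 = 293930.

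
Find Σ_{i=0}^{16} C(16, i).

Setting x = 1 in (1+x)^16 gives Σ C(16,i) = 2^16 = 65536.

65536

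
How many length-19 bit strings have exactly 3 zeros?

969

Choose the 3 positions: C(19,3) = 969.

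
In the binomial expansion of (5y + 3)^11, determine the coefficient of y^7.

The general term is C(11,j)·(5y)^j·(3)^(11-j); the y^7 term has j = 7.
C(11,7) = 330.
Coefficient = C(11,7) · 5^7 · 3^4 = 330 · 78125 · 81 = 2088281250.

2088281250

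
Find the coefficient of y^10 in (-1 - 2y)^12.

The general term is C(12,j)·(-1)^j·(-2y)^(12-j); the y^10 term has j = 2.
C(12,2) = 66.
Coefficient = C(12,2) · (-2)^10 = 66 · 1024 = 67584.

67584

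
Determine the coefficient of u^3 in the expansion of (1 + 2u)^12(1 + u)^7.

Coefficient of u^3 = Σ_{j} C(12,j)·2^j·C(7,3-j)·1^(3-j) for j from 0 to 3.
= 35 + 504 + 1848 + 1760 = 4147.

4147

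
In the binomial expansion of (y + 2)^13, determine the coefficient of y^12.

26

The general term is C(13,j)·(y)^j·(2)^(13-j); the y^12 term has j = 12.
C(13,12) = 13.
Coefficient = C(13,12) · 2^1 = 13 · 2 = 26.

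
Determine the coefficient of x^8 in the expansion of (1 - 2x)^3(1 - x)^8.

833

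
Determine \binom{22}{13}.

497420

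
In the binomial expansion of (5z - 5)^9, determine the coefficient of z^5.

246093750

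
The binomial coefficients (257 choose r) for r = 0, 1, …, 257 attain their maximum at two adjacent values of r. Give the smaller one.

128

For odd n = 257, C(257,r) peaks at r = (n−1)/2 and (n+1)/2; the smaller is 128.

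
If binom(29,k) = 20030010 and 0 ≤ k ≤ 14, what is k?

C(29,k) increases on 0 ≤ k ≤ 14. C(29,9) = 10015005 and C(29,10) = 20030010, so k = 10.

10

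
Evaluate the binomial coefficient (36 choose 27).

94143280

C(36,27) = C(36,9) by symmetry.
C(36,9) = (36·35·34·33·32·31·30·29·28) / 9! = 34162713446400 / 362880 = 94143280.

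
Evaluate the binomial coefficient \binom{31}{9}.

C(31,9) = (31·30·29·28·27·26·25·24·23) / 9! = 7315688016000 / 362880 = 20160075.

20160075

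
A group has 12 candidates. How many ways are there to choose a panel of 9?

220

This is C(12,9) = 220.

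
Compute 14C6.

3003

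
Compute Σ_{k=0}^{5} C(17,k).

1 + 17 + 136 + 680 + 2380 + 6188 = 9402.

9402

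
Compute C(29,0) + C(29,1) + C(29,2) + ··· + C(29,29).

The entries of row 29 sum to 2^29 = 536870912.

536870912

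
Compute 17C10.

C(17,10) = C(17,7) by symmetry.
C(17,7) = (17·16·15·14·13·12·11) / 7! = 98017920 / 5040 = 19448.

19448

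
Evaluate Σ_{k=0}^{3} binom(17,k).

834

1 + 17 + 136 + 680 = 834.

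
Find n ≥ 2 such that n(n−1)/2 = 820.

41

n(n−1)/2 = 820 ⇒ n(n−1) = 1640. Since 41·40 = 1640, n = 41.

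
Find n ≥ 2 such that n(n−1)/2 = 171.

n(n−1)/2 = 171 ⇒ n(n−1) = 342. Since 19·18 = 342, n = 19.

19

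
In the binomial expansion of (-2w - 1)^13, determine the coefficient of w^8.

-329472

The general term is C(13,j)·(-2w)^j·(-1)^(13-j); the w^8 term has j = 8.
C(13,8) = 1287.
Coefficient = C(13,8) · (-2)^8 · (-1)^5 = 1287 · 256 · (-1) = -329472.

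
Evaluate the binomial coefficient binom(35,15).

3247943160

C(35,15) = (35·34·33·32·31·30·29·28·27·26·25·24·23·22·21) / 15! = 4247252019052922880000 / 1307674368000 = 3247943160.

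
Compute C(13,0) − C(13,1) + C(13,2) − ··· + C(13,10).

66

The partial alternating sum Σ_{k=0}^{10} (−1)^k C(13,k) = (−1)^10 C(12,10) = 66.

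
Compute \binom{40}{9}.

C(40,9) = (40·39·38·37·36·35·34·33·32) / 9! = 99225500774400 / 362880 = 273438880.

273438880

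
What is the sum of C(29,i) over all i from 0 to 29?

Setting x = 1 in (1+x)^29 gives Σ C(29,i) = 2^29 = 536870912.

536870912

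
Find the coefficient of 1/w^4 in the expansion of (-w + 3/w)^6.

-1458

General term: C(6,j)·(-w)^j·(3/w)^(6-j), with w-exponent 1j − 1(6−j) = 2j − 6.
Set 2j − 6 = -4: j = 1.
C(6,1) = 6; (-1)^1 = -1; 3^5 = 243.
Coefficient = 6 · (-1) · 243 = -1458.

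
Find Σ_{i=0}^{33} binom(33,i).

Setting x = 1 in (1+x)^33 gives Σ C(33,i) = 2^33 = 8589934592.

8589934592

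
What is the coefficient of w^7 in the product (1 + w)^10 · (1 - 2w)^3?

Coefficient of w^7 = Σ_{j} C(10,j)·1^j·C(3,7-j)·(-2)^(7-j) for j from 4 to 7.
= (-1680) + 3024 + (-1260) + 120 = 204.

204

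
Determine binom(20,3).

C(20,3) = (20·19·18) / 3! = 6840 / 6 = 1140.

1140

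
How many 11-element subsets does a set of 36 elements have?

C(36,11) = (36·35·34·33·32·31·30·29·28·27·26) / 11! = 23982224839372800 / 39916800 = 600805296.

600805296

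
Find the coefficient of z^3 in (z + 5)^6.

2500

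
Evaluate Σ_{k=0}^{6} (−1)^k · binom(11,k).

210

The partial alternating sum Σ_{k=0}^{6} (−1)^k C(11,k) = (−1)^6 C(10,6) = 210.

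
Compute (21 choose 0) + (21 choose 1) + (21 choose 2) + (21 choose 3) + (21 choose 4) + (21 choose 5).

1 + 21 + 210 + 1330 + 5985 + 20349 = 27896.

27896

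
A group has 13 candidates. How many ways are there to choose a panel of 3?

This is C(13,3) = 286.

286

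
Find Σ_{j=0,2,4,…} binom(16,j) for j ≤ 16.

32768

Half of (1+1)^16 + (1−1)^16 gives the even-index sum: 2^15 = 32768.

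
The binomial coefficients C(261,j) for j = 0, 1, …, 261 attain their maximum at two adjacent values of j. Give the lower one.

For odd n = 261, C(261,j) peaks at j = (n−1)/2 and (n+1)/2; the lower is 130.

130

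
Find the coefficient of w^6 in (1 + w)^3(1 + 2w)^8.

10976

Coefficient of w^6 = Σ_{j} C(3,j)·1^j·C(8,6-j)·2^(6-j) for j from 0 to 3.
= 1792 + 5376 + 3360 + 448 = 10976.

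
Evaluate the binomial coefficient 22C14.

319770

C(22,14) = C(22,8) by symmetry.
C(22,8) = (22·21·20·19·18·17·16·15) / 8! = 12893126400 / 40320 = 319770.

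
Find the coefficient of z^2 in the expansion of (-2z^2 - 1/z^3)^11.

General term: C(11,j)·(-2z^2)^j·(-1/z^3)^(11-j), with z-exponent 2j − 3(11−j) = 5j − 33.
Set 5j − 33 = 2: j = 7.
C(11,7) = 330; (-2)^7 = -128; (-1)^4 = 1.
Coefficient = 330 · (-128) · 1 = -42240.

-42240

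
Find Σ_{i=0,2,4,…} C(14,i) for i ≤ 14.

Half of (1+1)^14 + (1−1)^14 gives the even-index sum: 2^13 = 8192.

8192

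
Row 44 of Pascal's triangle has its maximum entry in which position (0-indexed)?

C(44,k) is maximized at k = 44/2 = 22.

22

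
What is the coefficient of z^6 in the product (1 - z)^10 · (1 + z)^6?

Coefficient of z^6 = Σ_{j} C(10,j)·(-1)^j·C(6,6-j)·1^(6-j) for j from 0 to 6.
= 1 + (-60) + 675 + (-2400) + 3150 + (-1512) + 210 = 64.

64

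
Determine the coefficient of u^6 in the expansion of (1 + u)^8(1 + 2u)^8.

Coefficient of u^6 = Σ_{j} C(8,j)·1^j·C(8,6-j)·2^(6-j) for j from 0 to 6.
= 1792 + 14336 + 31360 + 25088 + 7840 + 896 + 28 = 81340.

81340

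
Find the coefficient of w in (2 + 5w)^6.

960

The general term is C(6,j)·(2)^j·(5w)^(6-j); the w^1 term has j = 5.
C(6,5) = 6.
Coefficient = C(6,5) · 2^5 · 5^1 = 6 · 32 · 5 = 960.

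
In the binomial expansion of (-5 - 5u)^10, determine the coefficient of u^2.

439453125

The general term is C(10,j)·(-5)^j·(-5u)^(10-j); the u^2 term has j = 8.
C(10,8) = 45.
Coefficient = C(10,8) · (-5)^8 · (-5)^2 = 45 · 390625 · 25 = 439453125.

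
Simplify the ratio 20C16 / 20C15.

C(n,k+1)/C(n,k) = (n−k)/(k+1) = (20−15)/(15+1) = 5/16.

5/16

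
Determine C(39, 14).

15084504396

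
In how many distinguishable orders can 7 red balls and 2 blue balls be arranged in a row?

Choose positions for the red balls: C(9,7) = 36.

36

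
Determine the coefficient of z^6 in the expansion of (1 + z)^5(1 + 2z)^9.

Coefficient of z^6 = Σ_{j} C(5,j)·1^j·C(9,6-j)·2^(6-j) for j from 0 to 5.
= 5376 + 20160 + 20160 + 6720 + 720 + 18 = 53154.

53154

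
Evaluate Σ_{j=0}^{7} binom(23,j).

1 + 23 + 253 + 1771 + 8855 + 33649 + 100947 + 245157 = 390656.

390656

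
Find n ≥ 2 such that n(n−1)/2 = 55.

n(n−1)/2 = 55 ⇒ n(n−1) = 110. Since 11·10 = 110, n = 11.

11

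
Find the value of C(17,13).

2380

C(17,13) = C(17,4) by symmetry.
C(17,4) = (17·16·15·14) / 4! = 57120 / 24 = 2380.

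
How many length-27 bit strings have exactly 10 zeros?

Choose the 10 positions: C(27,10) = 8436285.

8436285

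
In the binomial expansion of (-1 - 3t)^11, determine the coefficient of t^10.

-649539

The general term is C(11,j)·(-1)^j·(-3t)^(11-j); the t^10 term has j = 1.
C(11,1) = 11.
Coefficient = C(11,1) · (-1)^1 · (-3)^10 = 11 · (-1) · 59049 = -649539.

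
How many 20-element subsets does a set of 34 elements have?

1391975640

C(34,20) = C(34,14) by symmetry.
C(34,14) = (34·33·32·31·30·29·28·27·26·25·24·23·22·21) / 14! = 121350057687226368000 / 87178291200 = 1391975640.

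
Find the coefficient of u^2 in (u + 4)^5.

640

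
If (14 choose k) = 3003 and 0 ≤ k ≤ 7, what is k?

6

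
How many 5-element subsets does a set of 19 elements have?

11628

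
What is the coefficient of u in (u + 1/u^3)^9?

General term: C(9,j)·(u)^j·(1/u^3)^(9-j), with u-exponent 1j − 3(9−j) = 4j − 27.
Set 4j − 27 = 1: j = 7.
C(9,7) = 36; 1^7 = 1; 1^2 = 1.
Coefficient = 36 · 1 · 1 = 36.

36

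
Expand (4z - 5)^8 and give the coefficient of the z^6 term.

2867200

The general term is C(8,j)·(4z)^j·(-5)^(8-j); the z^6 term has j = 6.
C(8,6) = 28.
Coefficient = C(8,6) · 4^6 · (-5)^2 = 28 · 4096 · 25 = 2867200.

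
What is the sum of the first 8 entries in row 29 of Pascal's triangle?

2182396

1 + 29 + 406 + 3654 + 23751 + 118755 + 475020 + 1560780 = 2182396.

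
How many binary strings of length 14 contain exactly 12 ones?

Choose the 12 positions: C(14,12) = 91.

91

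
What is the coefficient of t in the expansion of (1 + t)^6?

6

The general term is C(6,j)·(1)^j·(t)^(6-j); the t^1 term has j = 5.
C(6,5) = 6.
Coefficient = C(6,5) = 6.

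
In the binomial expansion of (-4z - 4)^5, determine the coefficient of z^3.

-10240

The general term is C(5,j)·(-4z)^j·(-4)^(5-j); the z^3 term has j = 3.
C(5,3) = 10.
Coefficient = C(5,3) · (-4)^3 · (-4)^2 = 10 · (-64) · 16 = -10240.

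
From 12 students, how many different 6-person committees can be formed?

924

This is C(12,6) = 924.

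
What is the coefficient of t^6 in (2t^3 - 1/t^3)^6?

General term: C(6,j)·(2t^3)^j·(-1/t^3)^(6-j), with t-exponent 3j − 3(6−j) = 6j − 18.
Set 6j − 18 = 6: j = 4.
C(6,4) = 15; 2^4 = 16; (-1)^2 = 1.
Coefficient = 15 · 16 · 1 = 240.

240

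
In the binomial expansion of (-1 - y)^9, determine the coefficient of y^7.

The general term is C(9,j)·(-1)^j·(-y)^(9-j); the y^7 term has j = 2.
C(9,2) = 36.
Coefficient = C(9,2) · (-1)^7 = 36 · (-1) = -36.

-36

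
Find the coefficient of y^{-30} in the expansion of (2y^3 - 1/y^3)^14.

General term: C(14,j)·(2y^3)^j·(-1/y^3)^(14-j), with y-exponent 3j − 3(14−j) = 6j − 42.
Set 6j − 42 = -30: j = 2.
C(14,2) = 91; 2^2 = 4; (-1)^12 = 1.
Coefficient = 91 · 4 · 1 = 364.

364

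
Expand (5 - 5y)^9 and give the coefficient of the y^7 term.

-70312500

The general term is C(9,j)·(5)^j·(-5y)^(9-j); the y^7 term has j = 2.
C(9,2) = 36.
Coefficient = C(9,2) · 5^2 · (-5)^7 = 36 · 25 · (-78125) = -70312500.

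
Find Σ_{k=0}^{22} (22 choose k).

Setting x = 1 in (1+x)^22 gives Σ C(22,k) = 2^22 = 4194304.

4194304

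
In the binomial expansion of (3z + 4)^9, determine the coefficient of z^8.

236196

The general term is C(9,j)·(3z)^j·(4)^(9-j); the z^8 term has j = 8.
C(9,8) = 9.
Coefficient = C(9,8) · 3^8 · 4^1 = 9 · 6561 · 4 = 236196.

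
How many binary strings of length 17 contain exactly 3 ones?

680

Choose the 3 positions: C(17,3) = 680.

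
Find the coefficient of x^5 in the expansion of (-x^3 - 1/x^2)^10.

General term: C(10,j)·(-x^3)^j·(-1/x^2)^(10-j), with x-exponent 3j − 2(10−j) = 5j − 20.
Set 5j − 20 = 5: j = 5.
C(10,5) = 252; (-1)^5 = -1; (-1)^5 = -1.
Coefficient = 252 · (-1) · (-1) = 252.

252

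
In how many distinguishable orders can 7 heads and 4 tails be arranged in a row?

330

Choose positions for the heads: C(11,7) = 330.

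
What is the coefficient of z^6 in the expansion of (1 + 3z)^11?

336798

The general term is C(11,j)·(1)^j·(3z)^(11-j); the z^6 term has j = 5.
C(11,5) = 462.
Coefficient = C(11,5) · 3^6 = 462 · 729 = 336798.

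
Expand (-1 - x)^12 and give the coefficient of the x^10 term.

66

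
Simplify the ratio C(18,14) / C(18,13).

5/14

C(n,k+1)/C(n,k) = (n−k)/(k+1) = (18−13)/(13+1) = 5/14.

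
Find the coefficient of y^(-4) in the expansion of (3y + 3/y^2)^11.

General term: C(11,j)·(3y)^j·(3/y^2)^(11-j), with y-exponent 1j − 2(11−j) = 3j − 22.
Set 3j − 22 = -4: j = 6.
C(11,6) = 462; 3^6 = 729; 3^5 = 243.
Coefficient = 462 · 729 · 243 = 81841914.

81841914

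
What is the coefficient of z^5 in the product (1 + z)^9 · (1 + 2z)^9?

60858

Coefficient of z^5 = Σ_{j} C(9,j)·1^j·C(9,5-j)·2^(5-j) for j from 0 to 5.
= 4032 + 18144 + 24192 + 12096 + 2268 + 126 = 60858.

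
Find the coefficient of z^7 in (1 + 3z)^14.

7505784

The general term is C(14,j)·(1)^j·(3z)^(14-j); the z^7 term has j = 7.
C(14,7) = 3432.
Coefficient = C(14,7) · 3^7 = 3432 · 2187 = 7505784.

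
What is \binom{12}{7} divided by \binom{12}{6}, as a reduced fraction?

C(n,k+1)/C(n,k) = (n−k)/(k+1) = (12−6)/(6+1) = 6/7.

6/7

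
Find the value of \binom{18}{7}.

31824

C(18,7) = (18·17·16·15·14·13·12) / 7! = 160392960 / 5040 = 31824.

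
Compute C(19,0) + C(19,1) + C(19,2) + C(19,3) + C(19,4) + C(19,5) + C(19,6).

43796

1 + 19 + 171 + 969 + 3876 + 11628 + 27132 = 43796.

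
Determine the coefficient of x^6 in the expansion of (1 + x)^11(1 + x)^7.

Coefficient of x^6 = Σ_{j} C(11,j)·C(7,6-j) for j from 0 to 6.
= 7 + 231 + 1925 + 5775 + 6930 + 3234 + 462 = 18564.

18564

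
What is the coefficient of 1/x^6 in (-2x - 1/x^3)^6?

General term: C(6,j)·(-2x)^j·(-1/x^3)^(6-j), with x-exponent 1j − 3(6−j) = 4j − 18.
Set 4j − 18 = -6: j = 3.
C(6,3) = 20; (-2)^3 = -8; (-1)^3 = -1.
Coefficient = 20 · (-8) · (-1) = 160.

160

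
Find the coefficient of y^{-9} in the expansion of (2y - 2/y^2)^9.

43008

General term: C(9,j)·(2y)^j·(-2/y^2)^(9-j), with y-exponent 1j − 2(9−j) = 3j − 18.
Set 3j − 18 = -9: j = 3.
C(9,3) = 84; 2^3 = 8; (-2)^6 = 64.
Coefficient = 84 · 8 · 64 = 43008.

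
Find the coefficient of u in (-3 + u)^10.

The general term is C(10,j)·(-3)^j·(u)^(10-j); the u^1 term has j = 9.
C(10,9) = 10.
Coefficient = C(10,9) · (-3)^9 = 10 · (-19683) = -196830.

-196830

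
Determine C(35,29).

1623160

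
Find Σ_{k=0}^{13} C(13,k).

8192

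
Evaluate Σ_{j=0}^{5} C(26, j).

83682

1 + 26 + 325 + 2600 + 14950 + 65780 = 83682.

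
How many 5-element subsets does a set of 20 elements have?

15504

C(20,5) = (20·19·18·17·16) / 5! = 1860480 / 120 = 15504.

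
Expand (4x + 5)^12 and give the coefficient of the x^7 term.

40550400000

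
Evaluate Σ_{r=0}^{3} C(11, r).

1 + 11 + 55 + 165 = 232.

232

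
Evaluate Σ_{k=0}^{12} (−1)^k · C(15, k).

91

The partial alternating sum Σ_{k=0}^{12} (−1)^k C(15,k) = (−1)^12 C(14,12) = 91.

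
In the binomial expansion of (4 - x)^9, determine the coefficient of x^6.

The general term is C(9,j)·(4)^j·(-x)^(9-j); the x^6 term has j = 3.
C(9,3) = 84.
Coefficient = C(9,3) · 4^3 = 84 · 64 = 5376.

5376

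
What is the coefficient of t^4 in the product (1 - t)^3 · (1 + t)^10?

-25

Coefficient of t^4 = Σ_{j} C(3,j)·(-1)^j·C(10,4-j)·1^(4-j) for j from 0 to 3.
= 210 + (-360) + 135 + (-10) = -25.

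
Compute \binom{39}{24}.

25140840660

C(39,24) = C(39,15) by symmetry.
C(39,15) = (39·38·37·36·35·34·33·32·31·30·29·28·27·26·25) / 15! = 32876032921054202880000 / 1307674368000 = 25140840660.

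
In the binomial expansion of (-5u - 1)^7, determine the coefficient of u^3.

The general term is C(7,j)·(-5u)^j·(-1)^(7-j); the u^3 term has j = 3.
C(7,3) = 35.
Coefficient = C(7,3) · (-5)^3 = 35 · (-125) = -4375.

-4375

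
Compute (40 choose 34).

C(40,34) = C(40,6) by symmetry.
C(40,6) = (40·39·38·37·36·35) / 6! = 2763633600 / 720 = 3838380.

3838380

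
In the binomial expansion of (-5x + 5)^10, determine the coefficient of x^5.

The general term is C(10,j)·(-5x)^j·(5)^(10-j); the x^5 term has j = 5.
C(10,5) = 252.
Coefficient = C(10,5) · (-5)^5 · 5^5 = 252 · (-3125) · 3125 = -2460937500.

-2460937500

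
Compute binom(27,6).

296010

C(27,6) = (27·26·25·24·23·22) / 6! = 213127200 / 720 = 296010.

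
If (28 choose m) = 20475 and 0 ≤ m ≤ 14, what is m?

4

C(28,m) increases on 0 ≤ m ≤ 14. C(28,3) = 3276 and C(28,4) = 20475, so m = 4.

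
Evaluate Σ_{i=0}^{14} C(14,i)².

40116600

Σ C(14,i)² is the coefficient of x^14 in (1+x)^14(1+x)^14 = (1+x)^28, i.e. C(28,14) = 40116600.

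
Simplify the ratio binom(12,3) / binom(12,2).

10/3

C(n,k+1)/C(n,k) = (n−k)/(k+1) = (12−2)/(2+1) = 10/3.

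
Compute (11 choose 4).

C(11,4) = (11·10·9·8) / 4! = 7920 / 24 = 330.

330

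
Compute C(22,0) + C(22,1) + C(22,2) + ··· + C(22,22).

4194304

Setting x = 1 in (1+x)^22 gives Σ C(22,r) = 2^22 = 4194304.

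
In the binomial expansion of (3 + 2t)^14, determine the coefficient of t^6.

The general term is C(14,j)·(3)^j·(2t)^(14-j); the t^6 term has j = 8.
C(14,8) = 3003.
Coefficient = C(14,8) · 3^8 · 2^6 = 3003 · 6561 · 64 = 1260971712.

1260971712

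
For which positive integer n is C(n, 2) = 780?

40

n(n−1)/2 = 780 ⇒ n(n−1) = 1560. Since 40·39 = 1560, n = 40.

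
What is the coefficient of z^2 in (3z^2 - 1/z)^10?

General term: C(10,j)·(3z^2)^j·(-1/z)^(10-j), with z-exponent 2j − 1(10−j) = 3j − 10.
Set 3j − 10 = 2: j = 4.
C(10,4) = 210; 3^4 = 81; (-1)^6 = 1.
Coefficient = 210 · 81 · 1 = 17010.

17010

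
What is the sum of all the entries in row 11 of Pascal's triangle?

The entries of row 11 sum to 2^11 = 2048.

2048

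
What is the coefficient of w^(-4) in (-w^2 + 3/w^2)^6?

1215

General term: C(6,j)·(-w^2)^j·(3/w^2)^(6-j), with w-exponent 2j − 2(6−j) = 4j − 12.
Set 4j − 12 = -4: j = 2.
C(6,2) = 15; (-1)^2 = 1; 3^4 = 81.
Coefficient = 15 · 1 · 81 = 1215.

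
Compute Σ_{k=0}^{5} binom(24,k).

55455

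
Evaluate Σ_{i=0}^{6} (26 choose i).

313912

1 + 26 + 325 + 2600 + 14950 + 65780 + 230230 = 313912.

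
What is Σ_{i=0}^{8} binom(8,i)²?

12870

By Vandermonde's identity, Σ C(8,i)² = C(16,8) = 12870.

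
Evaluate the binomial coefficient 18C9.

48620

C(18,9) = (18·17·16·15·14·13·12·11·10) / 9! = 17643225600 / 362880 = 48620.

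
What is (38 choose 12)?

2707475148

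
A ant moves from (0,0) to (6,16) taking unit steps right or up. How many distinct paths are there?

Each path is a sequence of 22 steps with 6 rights: C(22,6) = 74613.

74613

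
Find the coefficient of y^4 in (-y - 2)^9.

-4032

The general term is C(9,j)·(-y)^j·(-2)^(9-j); the y^4 term has j = 4.
C(9,4) = 126.
Coefficient = C(9,4) · (-2)^5 = 126 · (-32) = -4032.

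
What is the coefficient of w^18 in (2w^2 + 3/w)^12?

608256

General term: C(12,j)·(2w^2)^j·(3/w)^(12-j), with w-exponent 2j − 1(12−j) = 3j − 12.
Set 3j − 12 = 18: j = 10.
C(12,10) = 66; 2^10 = 1024; 3^2 = 9.
Coefficient = 66 · 1024 · 9 = 608256.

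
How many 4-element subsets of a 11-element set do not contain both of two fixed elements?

294

All 4-subsets: C(11,4) = 330. Those containing both fixed elements: C(9,2) = 36.
330 − 36 = 294.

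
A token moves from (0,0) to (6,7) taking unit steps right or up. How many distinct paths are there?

1716

Each path is a sequence of 13 steps with 6 rights: C(13,6) = 1716.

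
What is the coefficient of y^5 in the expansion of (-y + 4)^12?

The general term is C(12,j)·(-y)^j·(4)^(12-j); the y^5 term has j = 5.
C(12,5) = 792.
Coefficient = C(12,5) · (-1)^5 · 4^7 = 792 · (-1) · 16384 = -12976128.

-12976128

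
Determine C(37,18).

17672631900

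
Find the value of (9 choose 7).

C(9,7) = C(9,2) by symmetry.
C(9,2) = (9·8) / 2! = 72 / 2 = 36.

36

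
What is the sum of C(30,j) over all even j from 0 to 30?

Even-j terms of row 30 sum to 2^29 = 536870912.

536870912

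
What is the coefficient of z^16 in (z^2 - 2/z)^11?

220

General term: C(11,j)·(z^2)^j·(-2/z)^(11-j), with z-exponent 2j − 1(11−j) = 3j − 11.
Set 3j − 11 = 16: j = 9.
C(11,9) = 55; 1^9 = 1; (-2)^2 = 4.
Coefficient = 55 · 1 · 4 = 220.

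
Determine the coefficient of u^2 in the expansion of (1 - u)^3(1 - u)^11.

91

(1 - u)^3(1 - u)^11 = (1 - u)^14, so the coefficient of u^2 is C(14,2)·(-1)^2 = 91·1 = 91.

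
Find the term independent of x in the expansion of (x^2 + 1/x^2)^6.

General term: C(6,j)·(x^2)^j·(1/x^2)^(6-j), with x-exponent 2j − 2(6−j) = 4j − 12.
Set 4j − 12 = 0: j = 3.
C(6,3) = 20; 1^3 = 1; 1^3 = 1.
Coefficient = 20 · 1 · 1 = 20.

20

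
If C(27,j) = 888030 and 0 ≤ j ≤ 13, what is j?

C(27,j) increases on 0 ≤ j ≤ 13. C(27,6) = 296010 and C(27,7) = 888030, so j = 7.

7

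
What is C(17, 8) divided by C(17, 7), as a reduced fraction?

5/4

C(n,k+1)/C(n,k) = (n−k)/(k+1) = (17−7)/(7+1) = 10/8 = 5/4.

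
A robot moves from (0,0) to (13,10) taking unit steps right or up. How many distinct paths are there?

1144066

Each path is a sequence of 23 steps with 13 rights: C(23,13) = 1144066.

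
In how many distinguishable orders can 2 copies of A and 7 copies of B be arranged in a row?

36

Choose positions for the A's: C(9,2) = 36.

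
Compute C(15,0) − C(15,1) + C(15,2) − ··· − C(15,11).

The partial alternating sum Σ_{k=0}^{11} (−1)^k C(15,k) = (−1)^11 C(14,11) = -364.

-364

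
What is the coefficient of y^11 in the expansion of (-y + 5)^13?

-1950

The general term is C(13,j)·(-y)^j·(5)^(13-j); the y^11 term has j = 11.
C(13,11) = 78.
Coefficient = C(13,11) · (-1)^11 · 5^2 = 78 · (-1) · 25 = -1950.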